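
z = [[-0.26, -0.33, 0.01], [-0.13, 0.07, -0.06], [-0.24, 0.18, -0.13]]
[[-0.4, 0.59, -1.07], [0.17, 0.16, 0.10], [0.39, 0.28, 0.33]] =z@ [[-0.44, -1.18, 0.67], [1.55, -0.88, 2.7], [-0.04, -1.2, -0.02]]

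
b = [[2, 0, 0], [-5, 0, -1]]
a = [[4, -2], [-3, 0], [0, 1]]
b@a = [[8, -4], [-20, 9]]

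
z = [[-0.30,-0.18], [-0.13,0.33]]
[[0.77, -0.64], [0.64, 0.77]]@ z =[[-0.15, -0.35], [-0.29, 0.14]]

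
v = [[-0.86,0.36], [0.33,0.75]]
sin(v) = [[-0.74,  0.32], [0.29,  0.67]]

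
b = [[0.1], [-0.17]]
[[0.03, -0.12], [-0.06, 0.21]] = b@ [[0.33, -1.25]]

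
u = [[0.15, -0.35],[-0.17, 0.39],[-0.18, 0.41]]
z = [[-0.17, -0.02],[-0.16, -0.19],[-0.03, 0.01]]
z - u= [[-0.32, 0.33], [0.01, -0.58], [0.15, -0.4]]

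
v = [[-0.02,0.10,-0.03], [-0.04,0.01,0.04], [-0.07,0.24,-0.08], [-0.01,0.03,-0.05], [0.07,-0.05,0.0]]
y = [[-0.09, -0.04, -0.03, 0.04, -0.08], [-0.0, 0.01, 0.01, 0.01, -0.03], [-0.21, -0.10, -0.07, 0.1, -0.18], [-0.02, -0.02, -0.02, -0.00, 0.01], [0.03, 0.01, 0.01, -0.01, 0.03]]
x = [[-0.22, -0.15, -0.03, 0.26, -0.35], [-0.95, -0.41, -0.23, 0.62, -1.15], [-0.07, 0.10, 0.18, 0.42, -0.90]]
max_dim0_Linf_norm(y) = 0.21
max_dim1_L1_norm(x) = 3.36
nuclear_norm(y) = 0.40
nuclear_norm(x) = 2.63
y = v @ x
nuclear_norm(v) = 0.41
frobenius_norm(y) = 0.35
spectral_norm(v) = 0.29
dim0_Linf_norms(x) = [0.95, 0.41, 0.23, 0.62, 1.15]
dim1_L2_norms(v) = [0.11, 0.06, 0.26, 0.06, 0.09]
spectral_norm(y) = 0.35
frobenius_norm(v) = 0.31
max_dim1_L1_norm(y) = 0.66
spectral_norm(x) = 1.94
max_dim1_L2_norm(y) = 0.32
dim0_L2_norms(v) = [0.11, 0.27, 0.11]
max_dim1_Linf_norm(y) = 0.21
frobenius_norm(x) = 2.03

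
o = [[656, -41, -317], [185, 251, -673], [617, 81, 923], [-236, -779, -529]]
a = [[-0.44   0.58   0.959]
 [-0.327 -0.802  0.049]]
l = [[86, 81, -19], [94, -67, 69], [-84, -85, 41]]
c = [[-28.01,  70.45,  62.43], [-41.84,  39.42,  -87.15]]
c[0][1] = 70.45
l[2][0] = -84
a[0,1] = 0.58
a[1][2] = 0.049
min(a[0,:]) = -0.44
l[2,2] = 41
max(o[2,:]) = 923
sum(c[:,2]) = -24.720000000000006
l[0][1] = 81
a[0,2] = 0.959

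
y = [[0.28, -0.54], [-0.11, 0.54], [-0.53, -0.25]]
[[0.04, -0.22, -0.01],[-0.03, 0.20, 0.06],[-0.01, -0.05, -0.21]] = y@ [[0.04, -0.08, 0.31], [-0.05, 0.36, 0.18]]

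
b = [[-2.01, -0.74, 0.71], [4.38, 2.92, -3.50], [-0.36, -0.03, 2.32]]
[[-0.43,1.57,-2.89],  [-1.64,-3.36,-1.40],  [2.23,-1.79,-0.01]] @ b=[[8.78,4.99,-12.51], [-10.92,-8.56,7.35], [-12.32,-6.88,7.83]]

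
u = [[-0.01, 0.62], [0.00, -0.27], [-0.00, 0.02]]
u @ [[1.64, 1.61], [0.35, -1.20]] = [[0.2, -0.76], [-0.09, 0.32], [0.01, -0.02]]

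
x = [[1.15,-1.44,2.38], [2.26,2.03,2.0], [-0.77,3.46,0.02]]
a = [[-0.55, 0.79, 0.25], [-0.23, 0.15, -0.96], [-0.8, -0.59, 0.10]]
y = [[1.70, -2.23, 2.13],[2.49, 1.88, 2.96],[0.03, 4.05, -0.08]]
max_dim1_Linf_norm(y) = 4.05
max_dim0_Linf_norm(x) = 3.46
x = a + y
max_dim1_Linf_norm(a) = 0.96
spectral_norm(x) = 4.28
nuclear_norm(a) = 2.99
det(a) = 0.99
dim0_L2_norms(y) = [3.02, 4.99, 3.65]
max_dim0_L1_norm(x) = 6.93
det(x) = 16.70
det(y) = 0.08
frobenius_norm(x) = 5.90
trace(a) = -0.30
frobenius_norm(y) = 6.88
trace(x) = 3.20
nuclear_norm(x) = 9.21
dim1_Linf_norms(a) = [0.79, 0.96, 0.8]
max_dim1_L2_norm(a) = 1.0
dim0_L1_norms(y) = [4.22, 8.16, 5.17]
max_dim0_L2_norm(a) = 1.0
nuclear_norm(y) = 9.72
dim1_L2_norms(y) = [3.52, 4.3, 4.05]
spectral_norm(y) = 5.03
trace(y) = 3.50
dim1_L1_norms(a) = [1.59, 1.34, 1.49]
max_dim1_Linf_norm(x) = 3.46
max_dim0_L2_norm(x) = 4.26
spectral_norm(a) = 1.00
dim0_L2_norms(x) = [2.65, 4.26, 3.11]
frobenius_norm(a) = 1.73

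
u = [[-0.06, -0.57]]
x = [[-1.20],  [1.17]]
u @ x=[[-0.59]]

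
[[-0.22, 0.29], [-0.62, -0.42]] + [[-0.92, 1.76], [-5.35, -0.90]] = [[-1.14, 2.05],[-5.97, -1.32]]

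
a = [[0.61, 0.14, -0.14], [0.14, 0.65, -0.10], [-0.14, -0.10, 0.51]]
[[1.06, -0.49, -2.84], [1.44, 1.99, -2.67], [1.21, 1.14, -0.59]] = a@[[1.98,-1.04,-4.55], [2.30,3.69,-3.60], [3.36,2.67,-3.12]]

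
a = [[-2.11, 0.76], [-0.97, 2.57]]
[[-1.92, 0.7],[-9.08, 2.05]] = a @ [[-0.42, -0.05], [-3.69, 0.78]]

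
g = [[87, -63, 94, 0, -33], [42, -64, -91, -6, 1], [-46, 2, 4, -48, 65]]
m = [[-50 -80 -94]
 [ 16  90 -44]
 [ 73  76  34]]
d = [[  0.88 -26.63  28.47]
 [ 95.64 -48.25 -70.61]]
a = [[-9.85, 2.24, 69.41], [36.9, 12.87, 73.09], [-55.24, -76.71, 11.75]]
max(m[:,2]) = 34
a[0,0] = -9.85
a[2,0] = -55.24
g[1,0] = 42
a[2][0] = -55.24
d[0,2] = 28.47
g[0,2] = 94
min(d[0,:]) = -26.63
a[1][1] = 12.87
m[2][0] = 73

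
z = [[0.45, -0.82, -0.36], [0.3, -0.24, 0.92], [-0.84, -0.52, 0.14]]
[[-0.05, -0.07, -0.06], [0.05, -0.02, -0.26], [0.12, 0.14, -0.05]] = z @ [[-0.11,-0.15,-0.06], [-0.03,-0.01,0.14], [0.08,0.03,-0.23]]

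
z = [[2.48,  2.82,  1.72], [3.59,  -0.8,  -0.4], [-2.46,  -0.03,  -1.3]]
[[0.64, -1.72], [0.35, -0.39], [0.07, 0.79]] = z@[[0.13,-0.2], [0.30,-0.3], [-0.31,-0.22]]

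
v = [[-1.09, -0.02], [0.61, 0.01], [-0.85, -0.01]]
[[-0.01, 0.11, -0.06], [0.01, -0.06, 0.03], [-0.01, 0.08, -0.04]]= v @ [[0.01, -0.1, 0.05], [-0.08, 0.01, 0.10]]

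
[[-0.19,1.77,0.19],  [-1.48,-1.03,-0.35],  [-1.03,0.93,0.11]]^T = [[-0.19, -1.48, -1.03], [1.77, -1.03, 0.93], [0.19, -0.35, 0.11]]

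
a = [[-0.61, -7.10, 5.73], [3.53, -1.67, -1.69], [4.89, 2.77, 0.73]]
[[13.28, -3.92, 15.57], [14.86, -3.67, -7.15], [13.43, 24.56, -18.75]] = a@[[3.65,2.47,-2.82], [-1.74,3.48,-1.83], [0.55,3.89,0.15]]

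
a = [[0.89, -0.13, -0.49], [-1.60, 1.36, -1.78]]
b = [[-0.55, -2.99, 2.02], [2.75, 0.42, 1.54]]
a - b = [[1.44,2.86,-2.51], [-4.35,0.94,-3.32]]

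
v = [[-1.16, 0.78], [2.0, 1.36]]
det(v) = -3.14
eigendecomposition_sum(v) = [[-1.43, 0.37], [0.94, -0.24]] + [[0.27,0.41], [1.06,1.60]]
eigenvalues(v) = [-1.67, 1.87]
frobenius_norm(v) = 2.79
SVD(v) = [[-0.28,  0.96], [0.96,  0.28]] @ diag([2.4942287303782034, 1.2579439735361566]) @ [[0.9, 0.43], [-0.43, 0.9]]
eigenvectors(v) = [[-0.83, -0.25], [0.55, -0.97]]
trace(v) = 0.20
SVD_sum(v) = [[-0.64, -0.31],[2.15, 1.04]] + [[-0.52, 1.09], [-0.15, 0.32]]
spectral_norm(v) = 2.49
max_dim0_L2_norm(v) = 2.31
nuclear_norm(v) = 3.75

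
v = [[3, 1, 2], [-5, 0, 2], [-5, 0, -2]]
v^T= [[3, -5, -5], [1, 0, 0], [2, 2, -2]]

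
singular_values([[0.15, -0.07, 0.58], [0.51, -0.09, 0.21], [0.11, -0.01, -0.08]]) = [0.74, 0.39, 0.0]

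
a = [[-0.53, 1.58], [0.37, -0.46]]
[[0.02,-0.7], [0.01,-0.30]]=a @ [[0.06, -2.34], [0.03, -1.23]]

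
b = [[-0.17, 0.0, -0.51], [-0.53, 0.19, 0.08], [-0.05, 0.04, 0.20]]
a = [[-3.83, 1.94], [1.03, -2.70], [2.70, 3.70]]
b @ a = [[-0.73, -2.22], [2.44, -1.25], [0.77, 0.54]]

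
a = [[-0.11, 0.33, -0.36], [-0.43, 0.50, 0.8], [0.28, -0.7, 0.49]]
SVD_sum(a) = [[-0.09,  0.14,  0.07], [-0.45,  0.71,  0.33], [0.25,  -0.40,  -0.19]] + [[-0.02, 0.19, -0.43],[0.02, -0.21, 0.47],[0.03, -0.3, 0.68]] + [[-0.0, -0.00, -0.0], [-0.0, -0.0, -0.00], [-0.0, -0.0, -0.0]]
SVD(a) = [[-0.17, -0.46, -0.87], [-0.86, 0.5, -0.10], [0.48, 0.73, -0.48]] @ diag([1.0506372014173966, 1.0149646505728076, 0.002868638255409206]) @ [[0.50, -0.78, -0.37], [0.04, -0.41, 0.91], [0.87, 0.47, 0.17]]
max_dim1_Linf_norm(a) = 0.8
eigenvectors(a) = [[(-0.87+0j),(-0.04-0.33j),(-0.04+0.33j)], [-0.47+0.00j,0.72+0.00j,0.72-0.00j], [-0.17+0.00j,-0.07+0.60j,-0.07-0.60j]]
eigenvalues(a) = [(-0+0j), (0.44+0.86j), (0.44-0.86j)]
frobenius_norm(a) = 1.46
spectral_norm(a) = 1.05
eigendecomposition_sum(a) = [[(-0-0j), -0.00+0.00j, -0.00-0.00j], [(-0-0j), -0.00+0.00j, -0.00-0.00j], [(-0-0j), (-0+0j), -0.00-0.00j]] + [[(-0.05+0.11j), 0.17-0.14j, -0.18-0.17j], [-0.21-0.14j, 0.25+0.39j, (0.4-0.34j)], [0.14-0.16j, -0.35+0.17j, (0.25+0.37j)]] + [[(-0.05-0.11j), (0.17+0.14j), (-0.18+0.17j)], [(-0.21+0.14j), 0.25-0.39j, 0.40+0.34j], [(0.14+0.16j), -0.35-0.17j, (0.25-0.37j)]]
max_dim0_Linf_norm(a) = 0.8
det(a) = -0.00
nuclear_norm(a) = 2.07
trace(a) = 0.88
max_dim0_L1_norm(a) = 1.65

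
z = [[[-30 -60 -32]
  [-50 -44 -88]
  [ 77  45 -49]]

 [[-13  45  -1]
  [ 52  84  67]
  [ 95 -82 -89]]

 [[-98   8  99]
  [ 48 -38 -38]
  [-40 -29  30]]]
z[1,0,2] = -1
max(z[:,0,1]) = 45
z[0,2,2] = -49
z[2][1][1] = -38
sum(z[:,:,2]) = -101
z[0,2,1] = 45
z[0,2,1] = 45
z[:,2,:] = [[77, 45, -49], [95, -82, -89], [-40, -29, 30]]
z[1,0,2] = -1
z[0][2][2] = -49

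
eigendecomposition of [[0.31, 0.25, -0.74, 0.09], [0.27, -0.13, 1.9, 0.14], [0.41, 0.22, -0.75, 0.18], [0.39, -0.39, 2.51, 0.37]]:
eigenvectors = [[-0.29, 0.13, 0.49, -0.37], [0.55, 0.57, -0.52, -0.28], [-0.31, 0.20, -0.05, -0.06], [0.72, 0.79, -0.70, 0.88]]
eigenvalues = [-1.17, 0.8, -0.0, 0.17]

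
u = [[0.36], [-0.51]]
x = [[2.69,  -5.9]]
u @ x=[[0.97, -2.12],  [-1.37, 3.01]]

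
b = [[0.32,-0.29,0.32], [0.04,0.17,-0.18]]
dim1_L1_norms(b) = [0.93, 0.39]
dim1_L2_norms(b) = [0.54, 0.25]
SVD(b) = [[-0.94,0.34], [0.34,0.94]] @ diag([0.5682872209732301, 0.16985180151686052]) @ [[-0.51, 0.58, -0.64],  [0.86, 0.36, -0.36]]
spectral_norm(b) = 0.57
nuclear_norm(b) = 0.74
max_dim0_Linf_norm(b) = 0.32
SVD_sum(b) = [[0.27, -0.31, 0.34], [-0.10, 0.11, -0.12]] + [[0.05, 0.02, -0.02], [0.14, 0.06, -0.06]]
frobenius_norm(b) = 0.59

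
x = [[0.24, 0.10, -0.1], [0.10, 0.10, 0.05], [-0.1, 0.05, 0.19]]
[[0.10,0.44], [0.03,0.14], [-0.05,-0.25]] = x @ [[0.95,1.19],[-0.85,0.68],[0.46,-0.87]]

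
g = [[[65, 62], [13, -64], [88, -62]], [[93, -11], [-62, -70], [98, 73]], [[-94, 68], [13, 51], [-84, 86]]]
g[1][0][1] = -11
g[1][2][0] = 98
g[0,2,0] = 88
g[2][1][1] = 51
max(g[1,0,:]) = 93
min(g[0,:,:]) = -64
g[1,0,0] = 93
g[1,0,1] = -11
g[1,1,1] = -70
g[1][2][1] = 73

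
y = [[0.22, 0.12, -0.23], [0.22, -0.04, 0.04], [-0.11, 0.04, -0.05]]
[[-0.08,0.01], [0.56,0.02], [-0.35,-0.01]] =y @[[2.06, 0.08],[-0.80, -0.01],[1.9, 0.04]]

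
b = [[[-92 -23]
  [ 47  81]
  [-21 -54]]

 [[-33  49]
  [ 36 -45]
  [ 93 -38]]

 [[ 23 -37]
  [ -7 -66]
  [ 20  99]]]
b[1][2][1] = -38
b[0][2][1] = -54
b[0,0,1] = -23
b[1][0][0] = -33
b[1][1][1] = -45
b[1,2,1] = -38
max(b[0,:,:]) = 81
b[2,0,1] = -37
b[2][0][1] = -37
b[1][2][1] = -38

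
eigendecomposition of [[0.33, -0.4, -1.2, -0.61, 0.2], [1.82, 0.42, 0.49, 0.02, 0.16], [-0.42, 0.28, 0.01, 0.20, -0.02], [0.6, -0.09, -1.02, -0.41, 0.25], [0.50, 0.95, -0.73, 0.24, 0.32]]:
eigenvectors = [[(-0.19+0.23j), (-0.19-0.23j), (-0.14+0j), (0.15+0j), -0.06+0.00j], [(0.41+0.3j), (0.41-0.3j), 0.55+0.00j, -0.04+0.00j, (-0.23+0j)], [(0.15-0.14j), (0.15+0.14j), -0.34+0.00j, (-0.25+0j), 0.06+0.00j], [(0.05+0.22j), (0.05-0.22j), -0.15+0.00j, 0.30+0.00j, 0.32+0.00j], [(0.74+0j), 0.74-0.00j, (-0.74+0j), (-0.91+0j), (0.92+0j)]]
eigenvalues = [(0.58+0.75j), (0.58-0.75j), (-0.58+0j), (-0+0j), (0.09+0j)]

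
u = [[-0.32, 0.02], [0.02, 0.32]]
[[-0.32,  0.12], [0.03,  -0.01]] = u @ [[0.99, -0.37], [0.03, -0.01]]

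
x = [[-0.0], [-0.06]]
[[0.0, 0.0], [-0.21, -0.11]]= x@ [[3.52, 1.87]]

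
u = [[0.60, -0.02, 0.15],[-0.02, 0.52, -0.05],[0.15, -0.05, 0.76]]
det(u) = 0.224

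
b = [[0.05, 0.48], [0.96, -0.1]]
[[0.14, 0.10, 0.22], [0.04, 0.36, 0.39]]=b @ [[0.07, 0.39, 0.45], [0.28, 0.16, 0.42]]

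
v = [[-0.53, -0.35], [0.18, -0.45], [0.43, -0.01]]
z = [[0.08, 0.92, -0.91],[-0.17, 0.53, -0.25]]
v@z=[[0.02,-0.67,0.57], [0.09,-0.07,-0.05], [0.04,0.39,-0.39]]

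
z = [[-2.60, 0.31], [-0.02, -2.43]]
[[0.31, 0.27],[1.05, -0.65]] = z @[[-0.17, -0.07], [-0.43, 0.27]]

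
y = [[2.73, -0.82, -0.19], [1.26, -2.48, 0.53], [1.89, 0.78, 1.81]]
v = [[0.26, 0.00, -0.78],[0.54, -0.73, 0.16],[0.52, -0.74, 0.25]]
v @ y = [[-0.76, -0.82, -1.46], [0.86, 1.49, -0.20], [0.96, 1.60, -0.04]]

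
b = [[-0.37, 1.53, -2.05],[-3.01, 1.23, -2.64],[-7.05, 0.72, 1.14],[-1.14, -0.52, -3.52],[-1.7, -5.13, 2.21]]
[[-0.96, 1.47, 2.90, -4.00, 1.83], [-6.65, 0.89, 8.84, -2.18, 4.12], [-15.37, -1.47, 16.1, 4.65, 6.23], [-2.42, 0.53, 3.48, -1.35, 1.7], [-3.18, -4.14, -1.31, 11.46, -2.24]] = b @ [[2.17, 0.22, -2.26, -0.69, -0.87], [-0.10, 0.6, 0.84, -1.64, 0.6], [0.0, -0.31, -0.38, 0.85, -0.29]]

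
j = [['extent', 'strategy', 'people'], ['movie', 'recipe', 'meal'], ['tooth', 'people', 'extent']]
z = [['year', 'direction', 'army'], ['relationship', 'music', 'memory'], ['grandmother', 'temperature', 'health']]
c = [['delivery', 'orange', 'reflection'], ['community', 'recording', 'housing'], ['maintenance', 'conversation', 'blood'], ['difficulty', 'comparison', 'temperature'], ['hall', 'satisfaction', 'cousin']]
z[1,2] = 'memory'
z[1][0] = 'relationship'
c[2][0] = 'maintenance'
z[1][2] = 'memory'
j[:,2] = ['people', 'meal', 'extent']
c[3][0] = 'difficulty'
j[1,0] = 'movie'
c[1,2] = 'housing'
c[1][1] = 'recording'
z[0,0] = 'year'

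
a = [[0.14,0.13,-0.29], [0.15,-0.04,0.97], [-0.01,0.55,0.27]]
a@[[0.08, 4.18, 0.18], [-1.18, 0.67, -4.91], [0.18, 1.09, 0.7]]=[[-0.19, 0.36, -0.82], [0.23, 1.66, 0.90], [-0.60, 0.62, -2.51]]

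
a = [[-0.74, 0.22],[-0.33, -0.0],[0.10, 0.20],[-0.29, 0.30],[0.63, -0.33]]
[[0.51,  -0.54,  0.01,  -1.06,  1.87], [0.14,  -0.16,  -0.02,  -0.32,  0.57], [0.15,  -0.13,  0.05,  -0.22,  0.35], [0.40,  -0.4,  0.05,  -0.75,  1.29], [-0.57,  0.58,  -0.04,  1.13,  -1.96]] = a @ [[-0.41,  0.47,  0.05,  0.97,  -1.74], [0.95,  -0.87,  0.23,  -1.57,  2.63]]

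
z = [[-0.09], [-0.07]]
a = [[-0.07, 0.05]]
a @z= [[0.0]]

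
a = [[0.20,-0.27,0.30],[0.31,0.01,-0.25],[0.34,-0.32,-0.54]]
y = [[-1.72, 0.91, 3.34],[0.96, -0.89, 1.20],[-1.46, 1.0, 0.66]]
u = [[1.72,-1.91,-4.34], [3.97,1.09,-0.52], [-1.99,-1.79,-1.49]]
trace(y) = -1.95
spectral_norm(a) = 0.79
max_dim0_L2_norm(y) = 3.61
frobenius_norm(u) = 7.21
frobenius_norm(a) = 0.93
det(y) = -0.23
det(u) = 3.76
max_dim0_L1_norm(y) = 5.2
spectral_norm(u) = 5.44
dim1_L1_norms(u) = [7.97, 5.58, 5.27]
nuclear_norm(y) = 6.27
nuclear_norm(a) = 1.44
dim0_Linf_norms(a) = [0.34, 0.32, 0.54]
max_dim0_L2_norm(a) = 0.67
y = u @ a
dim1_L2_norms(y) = [3.87, 1.78, 1.89]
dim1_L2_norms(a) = [0.45, 0.4, 0.71]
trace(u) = 1.32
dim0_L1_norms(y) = [4.14, 2.8, 5.2]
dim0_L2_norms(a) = [0.5, 0.42, 0.67]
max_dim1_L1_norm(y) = 5.97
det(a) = -0.07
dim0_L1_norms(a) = [0.85, 0.6, 1.09]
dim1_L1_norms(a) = [0.77, 0.57, 1.2]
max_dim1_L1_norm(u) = 7.97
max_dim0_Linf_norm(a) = 0.54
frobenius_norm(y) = 4.65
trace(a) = -0.33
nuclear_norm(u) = 10.32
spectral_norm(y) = 4.16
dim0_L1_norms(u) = [7.68, 4.79, 6.35]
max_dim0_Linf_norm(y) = 3.34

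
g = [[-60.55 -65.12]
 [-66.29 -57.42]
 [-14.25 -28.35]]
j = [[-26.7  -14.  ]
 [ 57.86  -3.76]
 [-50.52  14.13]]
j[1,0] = 57.86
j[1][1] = -3.76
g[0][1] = -65.12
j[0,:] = [-26.7, -14.0]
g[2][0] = -14.25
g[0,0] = -60.55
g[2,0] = -14.25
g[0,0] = -60.55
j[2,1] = 14.13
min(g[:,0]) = -66.29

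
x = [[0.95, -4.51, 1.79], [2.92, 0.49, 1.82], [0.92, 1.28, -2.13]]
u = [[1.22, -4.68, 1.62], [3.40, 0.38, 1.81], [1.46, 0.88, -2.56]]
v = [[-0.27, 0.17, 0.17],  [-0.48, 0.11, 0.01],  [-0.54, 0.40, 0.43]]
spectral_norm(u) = 5.46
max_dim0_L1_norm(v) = 1.29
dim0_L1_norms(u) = [6.08, 5.94, 5.99]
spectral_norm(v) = 0.97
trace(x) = -0.69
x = v + u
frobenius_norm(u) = 7.10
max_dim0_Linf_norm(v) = 0.54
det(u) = -52.28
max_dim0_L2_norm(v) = 0.77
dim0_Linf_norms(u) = [3.4, 4.68, 2.56]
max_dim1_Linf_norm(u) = 4.68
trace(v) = 0.27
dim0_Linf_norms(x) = [2.92, 4.51, 2.13]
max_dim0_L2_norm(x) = 4.71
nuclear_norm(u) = 11.77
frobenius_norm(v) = 1.00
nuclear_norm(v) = 1.24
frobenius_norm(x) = 6.60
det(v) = -0.00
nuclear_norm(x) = 10.56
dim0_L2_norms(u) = [3.9, 4.78, 3.53]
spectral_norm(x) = 5.38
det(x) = -32.92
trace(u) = -0.96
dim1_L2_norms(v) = [0.36, 0.49, 0.8]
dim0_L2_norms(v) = [0.77, 0.45, 0.46]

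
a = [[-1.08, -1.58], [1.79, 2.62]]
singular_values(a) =[3.71, 0.0]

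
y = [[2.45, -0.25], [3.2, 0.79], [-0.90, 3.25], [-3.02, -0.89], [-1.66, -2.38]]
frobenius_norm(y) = 6.83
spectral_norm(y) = 5.59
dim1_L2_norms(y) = [2.46, 3.3, 3.37, 3.15, 2.9]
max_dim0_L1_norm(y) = 11.23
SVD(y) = [[-0.39, 0.30], [-0.58, 0.13], [-0.07, -0.85], [0.56, -0.09], [0.44, 0.4]] @ diag([5.5915408366298065, 3.9203024210258626]) @ [[-0.92, -0.38], [0.38, -0.92]]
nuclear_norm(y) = 9.51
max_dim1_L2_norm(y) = 3.37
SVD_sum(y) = [[2.0, 0.83], [3.01, 1.25], [0.38, 0.16], [-2.89, -1.20], [-2.26, -0.94]] + [[0.45, -1.08],[0.19, -0.46],[-1.28, 3.09],[-0.13, 0.31],[0.60, -1.44]]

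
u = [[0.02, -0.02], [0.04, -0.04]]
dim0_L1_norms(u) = [0.06, 0.06]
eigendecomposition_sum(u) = [[-0.00, 0.0], [-0.00, 0.0]] + [[0.02, -0.02], [0.04, -0.04]]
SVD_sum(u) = [[0.02, -0.02], [0.04, -0.04]] + [[-0.00, -0.00], [0.00, 0.00]]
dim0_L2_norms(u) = [0.04, 0.04]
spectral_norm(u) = 0.06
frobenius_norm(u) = 0.06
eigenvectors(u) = [[0.71, 0.45], [0.71, 0.89]]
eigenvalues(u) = [-0.0, -0.02]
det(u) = 0.00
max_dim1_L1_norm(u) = 0.08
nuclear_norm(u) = 0.06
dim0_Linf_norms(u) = [0.04, 0.04]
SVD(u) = [[-0.45,-0.89],[-0.89,0.45]] @ diag([0.0632455532033676, 6.728268658992675e-18]) @ [[-0.71, 0.71],[0.71, 0.71]]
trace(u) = -0.02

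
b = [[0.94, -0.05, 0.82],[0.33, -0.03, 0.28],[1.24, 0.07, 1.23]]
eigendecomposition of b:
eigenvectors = [[-0.56, -0.66, -0.51],[-0.19, -0.28, -0.67],[-0.81, 0.7, 0.55]]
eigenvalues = [2.11, 0.04, -0.01]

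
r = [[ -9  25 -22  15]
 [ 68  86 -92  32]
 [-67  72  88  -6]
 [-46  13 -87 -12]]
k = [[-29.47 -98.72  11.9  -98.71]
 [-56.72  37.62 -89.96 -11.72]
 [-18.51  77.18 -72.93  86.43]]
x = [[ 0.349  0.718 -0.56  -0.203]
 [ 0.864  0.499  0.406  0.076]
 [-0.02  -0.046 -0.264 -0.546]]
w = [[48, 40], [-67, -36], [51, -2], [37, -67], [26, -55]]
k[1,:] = [-56.72, 37.62, -89.96, -11.72]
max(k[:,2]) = 11.9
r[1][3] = 32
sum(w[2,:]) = 49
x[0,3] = -0.203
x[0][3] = -0.203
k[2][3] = 86.43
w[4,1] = -55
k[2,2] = -72.93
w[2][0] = 51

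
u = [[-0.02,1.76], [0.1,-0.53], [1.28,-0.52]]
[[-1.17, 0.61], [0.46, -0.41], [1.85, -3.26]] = u@[[1.18, -2.42], [-0.65, 0.32]]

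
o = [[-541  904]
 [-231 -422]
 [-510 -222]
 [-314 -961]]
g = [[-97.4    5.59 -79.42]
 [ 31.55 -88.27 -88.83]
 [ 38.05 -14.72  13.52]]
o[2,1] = -222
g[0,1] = 5.59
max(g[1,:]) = 31.55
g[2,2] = 13.52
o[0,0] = -541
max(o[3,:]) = -314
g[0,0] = -97.4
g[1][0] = 31.55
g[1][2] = -88.83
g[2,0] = 38.05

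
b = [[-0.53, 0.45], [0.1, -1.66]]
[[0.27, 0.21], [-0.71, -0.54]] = b @ [[-0.15,-0.12], [0.42,0.32]]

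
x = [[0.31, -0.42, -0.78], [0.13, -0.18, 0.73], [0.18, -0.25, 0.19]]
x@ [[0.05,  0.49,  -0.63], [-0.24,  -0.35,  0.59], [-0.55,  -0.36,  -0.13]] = [[0.55,0.58,-0.34], [-0.35,-0.14,-0.28], [-0.04,0.11,-0.29]]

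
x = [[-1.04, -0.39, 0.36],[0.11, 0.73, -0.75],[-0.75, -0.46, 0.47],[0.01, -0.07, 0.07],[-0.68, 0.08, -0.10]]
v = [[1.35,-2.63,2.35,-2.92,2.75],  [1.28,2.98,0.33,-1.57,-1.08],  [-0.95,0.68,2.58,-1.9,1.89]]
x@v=[[-2.25, 1.82, -1.64, 2.97, -1.76], [1.8, 1.38, -1.44, -0.04, -1.90], [-2.05, 0.92, -0.70, 2.02, -0.68], [-0.14, -0.19, 0.18, -0.05, 0.24], [-0.72, 1.96, -1.83, 2.05, -2.15]]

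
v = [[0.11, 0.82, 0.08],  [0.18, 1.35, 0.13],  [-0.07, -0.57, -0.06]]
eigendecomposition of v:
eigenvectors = [[-0.49, -0.72, -0.18],[-0.8, 0.16, -0.07],[0.34, -0.67, 0.98]]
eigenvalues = [1.4, 0.0, -0.01]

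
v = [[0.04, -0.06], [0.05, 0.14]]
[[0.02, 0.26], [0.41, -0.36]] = v @ [[3.21, 1.66],[1.75, -3.17]]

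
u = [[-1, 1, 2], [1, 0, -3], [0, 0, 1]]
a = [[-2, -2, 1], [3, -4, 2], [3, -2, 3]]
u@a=[[11, -6, 7], [-11, 4, -8], [3, -2, 3]]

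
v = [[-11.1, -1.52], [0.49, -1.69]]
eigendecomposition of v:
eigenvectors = [[-1.00, 0.16], [0.05, -0.99]]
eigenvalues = [-11.02, -1.77]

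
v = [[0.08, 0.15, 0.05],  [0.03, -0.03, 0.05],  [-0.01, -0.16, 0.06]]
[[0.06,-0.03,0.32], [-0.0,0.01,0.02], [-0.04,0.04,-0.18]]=v @ [[-0.21, 0.43, -0.26], [0.38, -0.37, 1.74], [0.31, -0.25, 1.59]]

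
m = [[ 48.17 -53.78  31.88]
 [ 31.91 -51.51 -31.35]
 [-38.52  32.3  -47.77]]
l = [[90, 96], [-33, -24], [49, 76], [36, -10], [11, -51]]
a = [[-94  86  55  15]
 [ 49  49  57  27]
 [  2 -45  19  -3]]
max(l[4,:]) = 11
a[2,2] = 19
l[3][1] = -10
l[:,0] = [90, -33, 49, 36, 11]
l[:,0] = [90, -33, 49, 36, 11]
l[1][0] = -33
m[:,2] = [31.88, -31.35, -47.77]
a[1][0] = 49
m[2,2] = -47.77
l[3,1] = -10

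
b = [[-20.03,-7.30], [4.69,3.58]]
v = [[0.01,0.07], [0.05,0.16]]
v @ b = [[0.13, 0.18], [-0.25, 0.21]]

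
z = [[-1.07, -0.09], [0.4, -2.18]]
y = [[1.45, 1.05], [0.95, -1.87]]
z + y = [[0.38, 0.96], [1.35, -4.05]]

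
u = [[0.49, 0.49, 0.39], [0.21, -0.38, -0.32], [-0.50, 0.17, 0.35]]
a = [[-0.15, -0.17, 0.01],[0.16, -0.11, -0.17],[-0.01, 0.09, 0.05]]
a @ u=[[-0.11, -0.01, -0.0], [0.14, 0.09, 0.04], [-0.01, -0.03, -0.02]]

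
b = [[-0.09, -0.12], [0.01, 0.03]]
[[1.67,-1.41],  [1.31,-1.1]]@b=[[-0.16, -0.24], [-0.13, -0.19]]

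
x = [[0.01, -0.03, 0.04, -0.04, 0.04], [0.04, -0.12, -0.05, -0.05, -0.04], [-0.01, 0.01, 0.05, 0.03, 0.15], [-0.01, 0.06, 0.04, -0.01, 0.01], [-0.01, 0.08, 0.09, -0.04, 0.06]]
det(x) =-0.000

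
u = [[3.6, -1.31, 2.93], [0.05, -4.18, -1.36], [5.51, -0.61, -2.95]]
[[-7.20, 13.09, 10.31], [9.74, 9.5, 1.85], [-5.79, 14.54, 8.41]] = u @ [[-1.85, 2.54, 1.91], [-2.0, -2.34, -0.7], [-1.08, 0.3, 0.86]]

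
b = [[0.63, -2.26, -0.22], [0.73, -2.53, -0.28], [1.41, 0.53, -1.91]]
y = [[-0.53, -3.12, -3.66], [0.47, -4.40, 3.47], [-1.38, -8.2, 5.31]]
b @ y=[[-1.09, 9.78, -11.32], [-1.19, 11.15, -12.94], [2.14, 8.93, -13.46]]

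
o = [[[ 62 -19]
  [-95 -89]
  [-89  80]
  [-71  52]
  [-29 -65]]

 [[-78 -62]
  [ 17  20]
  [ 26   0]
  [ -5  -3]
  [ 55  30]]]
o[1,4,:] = [55, 30]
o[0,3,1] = 52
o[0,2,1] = 80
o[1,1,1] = 20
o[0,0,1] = -19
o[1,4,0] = 55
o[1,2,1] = 0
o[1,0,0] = -78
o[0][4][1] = -65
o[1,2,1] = 0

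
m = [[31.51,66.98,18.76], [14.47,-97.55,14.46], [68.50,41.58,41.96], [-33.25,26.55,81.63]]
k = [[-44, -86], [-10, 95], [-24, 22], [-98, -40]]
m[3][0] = -33.25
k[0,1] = -86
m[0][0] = 31.51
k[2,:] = [-24, 22]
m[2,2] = 41.96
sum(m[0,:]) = 117.25000000000001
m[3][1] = 26.55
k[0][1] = -86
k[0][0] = -44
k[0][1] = -86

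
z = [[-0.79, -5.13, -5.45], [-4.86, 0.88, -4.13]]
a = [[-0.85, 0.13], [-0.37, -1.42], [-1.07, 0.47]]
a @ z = [[0.04, 4.47, 4.10], [7.19, 0.65, 7.88], [-1.44, 5.9, 3.89]]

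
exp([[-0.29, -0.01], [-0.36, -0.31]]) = [[0.75,-0.01], [-0.27,0.73]]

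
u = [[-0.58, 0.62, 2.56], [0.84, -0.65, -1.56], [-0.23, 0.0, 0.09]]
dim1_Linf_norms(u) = [2.56, 1.56, 0.23]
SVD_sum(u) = [[-0.79, 0.72, 2.46], [0.55, -0.5, -1.70], [-0.04, 0.04, 0.14]] + [[0.22, -0.09, 0.1], [0.31, -0.12, 0.13], [-0.14, 0.06, -0.06]] + [[-0.01, -0.02, 0.0], [-0.01, -0.03, 0.0], [-0.04, -0.10, 0.01]]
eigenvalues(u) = [(-0.08+0.41j), (-0.08-0.41j), (-0.98+0j)]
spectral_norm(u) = 3.27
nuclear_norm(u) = 3.85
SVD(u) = [[-0.82, -0.54, 0.16], [0.57, -0.76, 0.31], [-0.05, 0.35, 0.93]] @ diag([3.265776190112498, 0.4679307958137958, 0.11334304752988478]) @ [[0.3, -0.27, -0.92], [-0.86, 0.34, -0.38], [-0.41, -0.90, 0.13]]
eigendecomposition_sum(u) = [[(-0.11+0.11j), -0.02+0.14j, 0.37+0.47j], [0.15+0.15j, (0.18+0.03j), 0.61-0.49j], [(-0.08-0.03j), -0.07+0.02j, -0.15+0.27j]] + [[(-0.11-0.11j), -0.02-0.14j, 0.37-0.47j],[(0.15-0.15j), (0.18-0.03j), 0.61+0.49j],[-0.08+0.03j, -0.07-0.02j, (-0.15-0.27j)]] + [[(-0.35+0j), (0.66+0j), 1.81+0.00j], [(0.54-0j), (-1.02-0j), -2.78-0.00j], [(-0.08+0j), (0.14+0j), (0.39+0j)]]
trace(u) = -1.14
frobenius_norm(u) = 3.30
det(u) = -0.17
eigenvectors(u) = [[-0.00+0.58j, (-0-0.58j), -0.54+0.00j], [(0.76+0j), 0.76-0.00j, 0.83+0.00j], [-0.28+0.11j, -0.28-0.11j, -0.12+0.00j]]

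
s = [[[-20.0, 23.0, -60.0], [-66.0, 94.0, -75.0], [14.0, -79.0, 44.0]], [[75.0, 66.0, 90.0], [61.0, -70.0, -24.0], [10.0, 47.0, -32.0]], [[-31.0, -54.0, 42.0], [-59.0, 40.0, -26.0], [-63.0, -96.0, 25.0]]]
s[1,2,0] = 10.0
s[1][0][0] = 75.0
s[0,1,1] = 94.0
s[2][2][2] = 25.0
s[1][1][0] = 61.0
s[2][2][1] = -96.0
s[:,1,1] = [94.0, -70.0, 40.0]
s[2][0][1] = -54.0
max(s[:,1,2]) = -24.0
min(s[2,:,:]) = -96.0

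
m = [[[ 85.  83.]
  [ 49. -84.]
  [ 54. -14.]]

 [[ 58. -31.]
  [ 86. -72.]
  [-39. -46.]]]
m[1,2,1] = -46.0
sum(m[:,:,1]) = -164.0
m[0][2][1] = -14.0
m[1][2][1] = -46.0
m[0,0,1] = 83.0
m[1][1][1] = -72.0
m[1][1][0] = 86.0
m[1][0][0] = 58.0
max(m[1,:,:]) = 86.0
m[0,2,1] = -14.0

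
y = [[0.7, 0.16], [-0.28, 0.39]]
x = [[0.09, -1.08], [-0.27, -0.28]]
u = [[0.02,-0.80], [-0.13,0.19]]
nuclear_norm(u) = 0.95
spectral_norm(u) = 0.82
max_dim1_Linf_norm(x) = 1.08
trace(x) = -0.19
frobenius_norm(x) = 1.15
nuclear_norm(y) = 1.18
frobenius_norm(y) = 0.86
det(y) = 0.32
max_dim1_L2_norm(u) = 0.8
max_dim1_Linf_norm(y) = 0.7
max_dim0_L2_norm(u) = 0.82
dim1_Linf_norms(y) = [0.7, 0.39]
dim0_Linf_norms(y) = [0.7, 0.39]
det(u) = -0.10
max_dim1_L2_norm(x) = 1.08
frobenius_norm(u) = 0.83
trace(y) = 1.09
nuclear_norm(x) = 1.40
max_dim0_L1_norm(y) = 0.98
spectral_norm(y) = 0.75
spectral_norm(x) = 1.12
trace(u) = 0.21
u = y @ x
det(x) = -0.32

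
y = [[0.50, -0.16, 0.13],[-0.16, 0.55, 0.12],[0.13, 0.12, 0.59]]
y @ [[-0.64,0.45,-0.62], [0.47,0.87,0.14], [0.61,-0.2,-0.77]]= [[-0.32, 0.06, -0.43], [0.43, 0.38, 0.08], [0.33, 0.04, -0.52]]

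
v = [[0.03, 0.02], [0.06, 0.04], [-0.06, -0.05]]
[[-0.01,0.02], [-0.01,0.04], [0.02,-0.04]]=v @ [[0.06, 0.54],[-0.43, 0.24]]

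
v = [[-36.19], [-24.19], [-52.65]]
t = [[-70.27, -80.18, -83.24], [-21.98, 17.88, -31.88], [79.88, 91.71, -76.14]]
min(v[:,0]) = -52.65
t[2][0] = 79.88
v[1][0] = -24.19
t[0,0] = -70.27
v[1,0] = -24.19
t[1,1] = 17.88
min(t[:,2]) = -83.24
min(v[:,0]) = -52.65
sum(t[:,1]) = 29.409999999999982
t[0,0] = -70.27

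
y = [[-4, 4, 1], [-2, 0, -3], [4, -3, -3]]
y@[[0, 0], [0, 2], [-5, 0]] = [[-5, 8], [15, 0], [15, -6]]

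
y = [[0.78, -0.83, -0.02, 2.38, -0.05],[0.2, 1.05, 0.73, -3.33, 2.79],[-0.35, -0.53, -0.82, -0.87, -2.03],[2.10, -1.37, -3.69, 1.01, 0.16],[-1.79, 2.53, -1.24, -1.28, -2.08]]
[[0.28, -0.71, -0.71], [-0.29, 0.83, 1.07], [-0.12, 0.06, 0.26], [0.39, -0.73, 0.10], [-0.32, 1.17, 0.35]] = y @ [[-0.02, 0.00, 0.03], [-0.07, 0.34, -0.01], [-0.06, 0.02, -0.09], [0.10, -0.18, -0.31], [0.06, -0.05, 0.04]]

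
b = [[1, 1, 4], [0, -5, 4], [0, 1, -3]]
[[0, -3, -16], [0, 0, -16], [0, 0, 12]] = b@[[0, -3, 0], [0, 0, 0], [0, 0, -4]]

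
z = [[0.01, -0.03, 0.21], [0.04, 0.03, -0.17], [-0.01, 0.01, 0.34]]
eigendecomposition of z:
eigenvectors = [[(0.54+0j), (0.72+0j), 0.72-0.00j],[-0.36+0.00j, (-0.2-0.67j), -0.20+0.67j],[(0.76+0j), 0.03+0.02j, (0.03-0.02j)]]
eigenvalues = [(0.33+0j), (0.03+0.04j), (0.03-0.04j)]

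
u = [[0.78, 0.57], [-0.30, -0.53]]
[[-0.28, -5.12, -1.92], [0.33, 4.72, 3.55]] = u @ [[0.17, -0.1, 4.15], [-0.72, -8.84, -9.04]]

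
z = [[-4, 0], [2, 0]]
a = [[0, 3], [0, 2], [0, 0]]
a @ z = [[6, 0], [4, 0], [0, 0]]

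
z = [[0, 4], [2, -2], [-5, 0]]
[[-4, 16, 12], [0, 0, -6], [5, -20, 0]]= z @ [[-1, 4, 0], [-1, 4, 3]]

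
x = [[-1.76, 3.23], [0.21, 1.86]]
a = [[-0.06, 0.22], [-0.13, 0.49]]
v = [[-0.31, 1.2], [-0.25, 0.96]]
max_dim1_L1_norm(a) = 0.62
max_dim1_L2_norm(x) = 3.68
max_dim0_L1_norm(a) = 0.71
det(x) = -3.95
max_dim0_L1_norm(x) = 5.09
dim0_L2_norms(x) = [1.77, 3.73]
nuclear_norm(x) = 4.99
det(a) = -0.00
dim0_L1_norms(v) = [0.56, 2.16]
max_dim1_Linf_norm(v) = 1.2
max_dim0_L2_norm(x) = 3.73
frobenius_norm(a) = 0.56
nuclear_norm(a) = 0.56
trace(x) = 0.10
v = x @ a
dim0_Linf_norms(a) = [0.13, 0.49]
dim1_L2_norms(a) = [0.23, 0.51]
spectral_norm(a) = 0.56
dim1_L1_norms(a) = [0.28, 0.62]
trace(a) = 0.43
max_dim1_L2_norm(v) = 1.24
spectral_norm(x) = 4.01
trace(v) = 0.65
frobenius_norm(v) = 1.59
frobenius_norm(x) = 4.13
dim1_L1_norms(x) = [4.99, 2.07]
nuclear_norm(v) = 1.59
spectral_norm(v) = 1.59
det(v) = 0.00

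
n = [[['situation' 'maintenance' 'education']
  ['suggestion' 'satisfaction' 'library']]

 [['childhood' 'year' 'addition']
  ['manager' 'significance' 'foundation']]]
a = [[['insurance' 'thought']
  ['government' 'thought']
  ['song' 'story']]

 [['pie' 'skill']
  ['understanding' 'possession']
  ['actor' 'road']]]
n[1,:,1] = ['year', 'significance']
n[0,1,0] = 'suggestion'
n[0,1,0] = 'suggestion'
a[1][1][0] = 'understanding'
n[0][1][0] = 'suggestion'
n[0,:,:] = [['situation', 'maintenance', 'education'], ['suggestion', 'satisfaction', 'library']]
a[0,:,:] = [['insurance', 'thought'], ['government', 'thought'], ['song', 'story']]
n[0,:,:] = [['situation', 'maintenance', 'education'], ['suggestion', 'satisfaction', 'library']]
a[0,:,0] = ['insurance', 'government', 'song']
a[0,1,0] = 'government'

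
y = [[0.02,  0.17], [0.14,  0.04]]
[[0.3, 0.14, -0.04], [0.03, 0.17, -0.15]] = y@[[-0.34, 0.99, -1.01], [1.83, 0.69, -0.12]]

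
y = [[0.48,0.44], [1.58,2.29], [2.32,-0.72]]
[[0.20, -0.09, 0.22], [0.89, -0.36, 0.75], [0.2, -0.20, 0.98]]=y @ [[0.17, -0.11, 0.43], [0.27, -0.08, 0.03]]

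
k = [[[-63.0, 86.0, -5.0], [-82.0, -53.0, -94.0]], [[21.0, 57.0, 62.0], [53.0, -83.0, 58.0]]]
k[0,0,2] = -5.0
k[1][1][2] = 58.0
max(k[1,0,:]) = 62.0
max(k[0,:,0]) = -63.0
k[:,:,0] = [[-63.0, -82.0], [21.0, 53.0]]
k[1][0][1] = 57.0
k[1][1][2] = 58.0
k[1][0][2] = 62.0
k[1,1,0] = 53.0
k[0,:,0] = [-63.0, -82.0]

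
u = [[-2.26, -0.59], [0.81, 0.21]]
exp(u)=[[0.04,-0.25], [0.34,1.09]]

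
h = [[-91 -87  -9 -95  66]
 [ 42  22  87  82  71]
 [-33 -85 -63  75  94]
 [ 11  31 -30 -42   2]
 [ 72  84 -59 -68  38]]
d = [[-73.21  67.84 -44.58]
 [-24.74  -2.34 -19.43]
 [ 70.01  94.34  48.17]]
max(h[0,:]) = 66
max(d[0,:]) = 67.84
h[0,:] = [-91, -87, -9, -95, 66]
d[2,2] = 48.17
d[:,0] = [-73.21, -24.74, 70.01]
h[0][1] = -87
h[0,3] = -95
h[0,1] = -87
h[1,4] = 71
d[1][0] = -24.74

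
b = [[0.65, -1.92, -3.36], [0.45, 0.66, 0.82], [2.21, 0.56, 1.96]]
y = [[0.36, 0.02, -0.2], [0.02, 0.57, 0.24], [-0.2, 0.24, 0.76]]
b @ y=[[0.87, -1.89, -3.14], [0.01, 0.58, 0.69], [0.41, 0.83, 1.18]]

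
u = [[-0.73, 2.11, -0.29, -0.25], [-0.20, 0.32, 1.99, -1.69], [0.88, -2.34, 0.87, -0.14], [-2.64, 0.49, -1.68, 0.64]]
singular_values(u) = [4.24, 2.9, 1.78, 0.0]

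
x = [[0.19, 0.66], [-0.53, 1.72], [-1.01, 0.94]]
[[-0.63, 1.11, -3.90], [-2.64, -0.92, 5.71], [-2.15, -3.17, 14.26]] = x @ [[0.98, 3.71, -15.47], [-1.23, 0.61, -1.45]]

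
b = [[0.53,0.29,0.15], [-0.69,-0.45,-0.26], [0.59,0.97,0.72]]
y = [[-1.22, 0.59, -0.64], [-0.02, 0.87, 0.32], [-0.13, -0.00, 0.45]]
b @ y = [[-0.67, 0.56, -0.18], [0.88, -0.80, 0.18], [-0.83, 1.19, 0.26]]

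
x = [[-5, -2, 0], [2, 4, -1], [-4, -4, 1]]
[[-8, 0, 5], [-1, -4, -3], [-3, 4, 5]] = x@[[2, 0, -1], [-1, 0, 0], [1, 4, 1]]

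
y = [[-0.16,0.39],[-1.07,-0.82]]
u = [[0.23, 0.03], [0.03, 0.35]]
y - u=[[-0.39,0.36], [-1.1,-1.17]]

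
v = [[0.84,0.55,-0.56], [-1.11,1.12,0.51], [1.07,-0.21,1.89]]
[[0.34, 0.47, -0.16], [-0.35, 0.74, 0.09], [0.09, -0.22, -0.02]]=v @ [[0.30, 0.04, -0.12], [0.04, 0.73, -0.06], [-0.12, -0.06, 0.05]]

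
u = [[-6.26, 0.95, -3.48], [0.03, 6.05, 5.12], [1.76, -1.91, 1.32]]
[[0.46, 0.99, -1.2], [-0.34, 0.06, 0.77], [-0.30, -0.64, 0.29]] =u@ [[0.02, -0.02, 0.15],[0.07, 0.18, 0.05],[-0.15, -0.20, 0.09]]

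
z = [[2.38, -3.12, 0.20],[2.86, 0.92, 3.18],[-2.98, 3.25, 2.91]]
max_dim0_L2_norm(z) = 4.77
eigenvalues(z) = [(0.34+2.66j), (0.34-2.66j), (5.52+0j)]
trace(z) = 6.21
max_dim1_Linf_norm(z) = 3.25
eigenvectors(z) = [[-0.38-0.49j, (-0.38+0.49j), (-0.33+0j)],[-0.63+0.00j, (-0.63-0j), 0.39+0.00j],[0.46-0.09j, 0.46+0.09j, 0.86+0.00j]]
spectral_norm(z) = 6.28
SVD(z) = [[-0.57, -0.28, 0.78], [0.02, -0.95, -0.32], [0.82, -0.16, 0.54]] @ diag([6.282148405991816, 4.596905592779759, 1.375234662217569]) @ [[-0.59, 0.71, 0.38], [-0.63, -0.12, -0.77], [-0.5, -0.69, 0.51]]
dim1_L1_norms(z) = [5.7, 6.96, 9.14]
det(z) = 39.71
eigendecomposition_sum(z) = [[1.05+1.15j, (-0.95+0.42j), (0.83+0.25j)], [(1.59-0.13j), (-0.26+1.03j), 0.73-0.52j], [-1.13+0.32j, 0.04-0.78j, (-0.45+0.48j)]] + [[(1.05-1.15j), -0.95-0.42j, (0.83-0.25j)], [(1.59+0.13j), -0.26-1.03j, 0.73+0.52j], [-1.13-0.32j, (0.04+0.78j), (-0.45-0.48j)]] + [[0.28-0.00j, -1.22-0.00j, (-1.47+0j)], [(-0.33+0j), (1.44+0j), 1.72-0.00j], [-0.72+0.00j, 3.18+0.00j, 3.81-0.00j]]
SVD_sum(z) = [[2.12, -2.53, -1.34], [-0.09, 0.1, 0.06], [-3.08, 3.68, 1.94]] + [[0.8, 0.15, 0.99],[2.72, 0.51, 3.35],[0.47, 0.09, 0.58]] + [[-0.54, -0.74, 0.55],[0.22, 0.31, -0.23],[-0.38, -0.52, 0.38]]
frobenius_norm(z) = 7.90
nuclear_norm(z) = 12.25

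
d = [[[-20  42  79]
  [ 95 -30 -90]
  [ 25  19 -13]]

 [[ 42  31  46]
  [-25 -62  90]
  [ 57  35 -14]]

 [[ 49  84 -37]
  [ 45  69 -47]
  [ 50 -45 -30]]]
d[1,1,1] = -62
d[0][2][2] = -13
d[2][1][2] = -47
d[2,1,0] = 45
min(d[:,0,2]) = -37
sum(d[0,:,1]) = 31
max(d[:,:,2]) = 90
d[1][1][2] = 90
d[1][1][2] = 90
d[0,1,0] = 95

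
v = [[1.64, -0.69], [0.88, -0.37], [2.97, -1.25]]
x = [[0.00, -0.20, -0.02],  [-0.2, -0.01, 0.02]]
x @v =[[-0.24,0.1], [-0.28,0.12]]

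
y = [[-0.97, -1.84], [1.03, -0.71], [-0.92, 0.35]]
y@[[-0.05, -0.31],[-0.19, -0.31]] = [[0.40,0.87], [0.08,-0.10], [-0.02,0.18]]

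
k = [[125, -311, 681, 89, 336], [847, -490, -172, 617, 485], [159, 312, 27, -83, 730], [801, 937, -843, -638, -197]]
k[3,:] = [801, 937, -843, -638, -197]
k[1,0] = 847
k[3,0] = 801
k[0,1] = -311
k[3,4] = -197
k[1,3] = 617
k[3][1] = 937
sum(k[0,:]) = 920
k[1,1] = -490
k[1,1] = -490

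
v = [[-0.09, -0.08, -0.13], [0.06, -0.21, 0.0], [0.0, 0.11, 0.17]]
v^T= [[-0.09, 0.06, 0.0], [-0.08, -0.21, 0.11], [-0.13, 0.00, 0.17]]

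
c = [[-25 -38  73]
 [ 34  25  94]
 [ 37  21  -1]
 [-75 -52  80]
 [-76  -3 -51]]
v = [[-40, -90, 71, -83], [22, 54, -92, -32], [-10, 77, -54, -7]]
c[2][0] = 37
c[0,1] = -38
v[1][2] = -92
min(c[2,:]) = -1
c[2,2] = -1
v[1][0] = 22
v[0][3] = -83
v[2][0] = -10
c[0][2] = 73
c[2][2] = -1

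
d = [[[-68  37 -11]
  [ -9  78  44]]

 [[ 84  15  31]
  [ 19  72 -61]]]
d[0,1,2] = 44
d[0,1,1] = 78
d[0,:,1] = [37, 78]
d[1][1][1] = 72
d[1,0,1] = 15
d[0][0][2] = -11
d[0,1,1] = 78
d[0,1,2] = 44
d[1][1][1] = 72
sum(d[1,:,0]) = 103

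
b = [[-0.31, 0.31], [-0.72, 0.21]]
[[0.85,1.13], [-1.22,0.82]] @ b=[[-1.08, 0.5], [-0.21, -0.21]]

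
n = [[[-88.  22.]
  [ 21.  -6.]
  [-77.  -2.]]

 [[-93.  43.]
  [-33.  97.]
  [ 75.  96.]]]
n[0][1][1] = -6.0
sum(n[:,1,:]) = 79.0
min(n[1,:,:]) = -93.0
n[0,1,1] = -6.0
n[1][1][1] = 97.0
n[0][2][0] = -77.0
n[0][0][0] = -88.0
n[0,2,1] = -2.0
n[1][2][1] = 96.0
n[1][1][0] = -33.0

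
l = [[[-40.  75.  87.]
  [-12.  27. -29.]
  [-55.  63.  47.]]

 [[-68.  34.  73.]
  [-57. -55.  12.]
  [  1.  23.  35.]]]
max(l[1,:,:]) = 73.0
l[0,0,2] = 87.0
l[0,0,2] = 87.0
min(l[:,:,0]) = -68.0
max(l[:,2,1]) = 63.0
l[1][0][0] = -68.0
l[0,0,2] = 87.0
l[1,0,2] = 73.0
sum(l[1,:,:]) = -2.0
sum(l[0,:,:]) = 163.0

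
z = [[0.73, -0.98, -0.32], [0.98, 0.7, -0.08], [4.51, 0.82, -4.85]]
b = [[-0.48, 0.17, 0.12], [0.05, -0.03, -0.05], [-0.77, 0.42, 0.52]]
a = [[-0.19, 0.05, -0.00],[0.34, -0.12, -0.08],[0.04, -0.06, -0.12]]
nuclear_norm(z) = 8.70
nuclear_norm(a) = 0.55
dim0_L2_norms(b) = [0.91, 0.45, 0.54]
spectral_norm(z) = 6.75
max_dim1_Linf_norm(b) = 0.77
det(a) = 0.00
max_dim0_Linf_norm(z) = 4.85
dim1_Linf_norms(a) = [0.19, 0.34, 0.12]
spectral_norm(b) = 1.14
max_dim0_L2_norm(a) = 0.39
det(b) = -0.00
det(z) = -5.98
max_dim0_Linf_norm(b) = 0.77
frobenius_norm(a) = 0.44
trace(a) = -0.43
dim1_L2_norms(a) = [0.2, 0.37, 0.14]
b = z @ a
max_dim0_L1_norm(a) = 0.57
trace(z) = -3.42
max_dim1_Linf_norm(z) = 4.85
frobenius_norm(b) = 1.15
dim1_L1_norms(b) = [0.77, 0.13, 1.71]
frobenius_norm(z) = 6.90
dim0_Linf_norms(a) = [0.34, 0.12, 0.12]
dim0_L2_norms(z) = [4.67, 1.46, 4.86]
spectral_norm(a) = 0.42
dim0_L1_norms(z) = [6.22, 2.5, 5.25]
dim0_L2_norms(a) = [0.39, 0.14, 0.14]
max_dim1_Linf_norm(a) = 0.34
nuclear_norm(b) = 1.30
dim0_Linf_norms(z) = [4.51, 0.98, 4.85]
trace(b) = 0.01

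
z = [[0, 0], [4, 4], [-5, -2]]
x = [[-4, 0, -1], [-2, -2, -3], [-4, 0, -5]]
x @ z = [[5, 2], [7, -2], [25, 10]]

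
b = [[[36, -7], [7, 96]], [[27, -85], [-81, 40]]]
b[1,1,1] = 40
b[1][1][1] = 40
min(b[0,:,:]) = -7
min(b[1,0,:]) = -85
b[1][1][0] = -81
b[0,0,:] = [36, -7]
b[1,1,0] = -81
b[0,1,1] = 96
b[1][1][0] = -81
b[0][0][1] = -7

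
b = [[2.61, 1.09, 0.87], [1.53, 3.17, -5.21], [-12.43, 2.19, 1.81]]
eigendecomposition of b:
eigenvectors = [[0.08-0.19j, 0.08+0.19j, -0.25+0.00j], [(0.2+0.63j), (0.2-0.63j), (-0.91+0j)], [(0.72+0j), 0.72-0.00j, 0.32+0.00j]]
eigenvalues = [(1.08+5.14j), (1.08-5.14j), (5.43+0j)]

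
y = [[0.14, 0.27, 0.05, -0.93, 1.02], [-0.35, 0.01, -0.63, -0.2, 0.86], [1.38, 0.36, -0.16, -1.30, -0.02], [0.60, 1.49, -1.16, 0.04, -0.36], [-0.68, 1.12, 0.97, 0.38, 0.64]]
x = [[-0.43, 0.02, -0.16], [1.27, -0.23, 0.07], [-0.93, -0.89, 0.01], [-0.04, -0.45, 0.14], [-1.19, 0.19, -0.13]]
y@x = [[-0.94, 0.51, -0.27],[-0.27, 0.80, -0.09],[0.09, 0.67, -0.38],[3.14, 0.62, 0.05],[0.04, -1.18, 0.17]]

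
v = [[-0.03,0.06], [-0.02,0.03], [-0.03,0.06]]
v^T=[[-0.03, -0.02, -0.03], [0.06, 0.03, 0.06]]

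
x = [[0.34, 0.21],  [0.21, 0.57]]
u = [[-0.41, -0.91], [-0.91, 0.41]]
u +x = [[-0.07, -0.7], [-0.70, 0.98]]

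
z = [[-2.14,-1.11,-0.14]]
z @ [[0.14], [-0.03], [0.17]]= [[-0.29]]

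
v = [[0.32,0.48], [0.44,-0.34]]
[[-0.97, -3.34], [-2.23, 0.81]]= v @ [[-4.38,-2.34],[0.89,-5.40]]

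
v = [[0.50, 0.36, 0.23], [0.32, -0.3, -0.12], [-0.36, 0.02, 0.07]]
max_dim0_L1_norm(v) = 1.18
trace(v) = 0.27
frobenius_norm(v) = 0.88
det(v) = -0.03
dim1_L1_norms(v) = [1.09, 0.74, 0.45]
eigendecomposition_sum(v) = [[0.55,  0.25,  0.22], [0.29,  0.13,  0.12], [-0.45,  -0.21,  -0.18]] + [[-0.02, -0.02, -0.04], [-0.05, -0.04, -0.09], [0.11, 0.10, 0.2]] + [[-0.03, 0.13, 0.05], [0.08, -0.39, -0.15], [-0.03, 0.12, 0.05]]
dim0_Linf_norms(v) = [0.5, 0.36, 0.23]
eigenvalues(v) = [0.5, 0.14, -0.37]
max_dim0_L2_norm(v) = 0.69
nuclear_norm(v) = 1.29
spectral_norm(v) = 0.72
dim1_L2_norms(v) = [0.66, 0.45, 0.37]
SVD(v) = [[-0.86, 0.42, 0.27],[-0.25, -0.83, 0.5],[0.44, 0.36, 0.82]] @ diag([0.7202449969721076, 0.5005690317059652, 0.06984116861565776]) @ [[-0.93, -0.32, -0.19], [-0.37, 0.82, 0.44], [-0.02, -0.48, 0.88]]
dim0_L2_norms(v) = [0.69, 0.47, 0.27]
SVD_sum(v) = [[0.58, 0.20, 0.12], [0.17, 0.06, 0.03], [-0.29, -0.1, -0.06]] + [[-0.08, 0.17, 0.09], [0.15, -0.34, -0.18], [-0.07, 0.15, 0.08]] + [[-0.00, -0.01, 0.02], [-0.00, -0.02, 0.03], [-0.00, -0.03, 0.05]]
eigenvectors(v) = [[-0.72, 0.19, -0.3], [-0.38, 0.39, 0.91], [0.58, -0.90, -0.29]]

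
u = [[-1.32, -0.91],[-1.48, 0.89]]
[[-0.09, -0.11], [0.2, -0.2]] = u @ [[-0.04, 0.11], [0.16, -0.04]]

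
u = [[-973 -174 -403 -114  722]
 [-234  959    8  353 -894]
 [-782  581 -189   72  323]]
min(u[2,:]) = -782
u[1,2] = 8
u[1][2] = 8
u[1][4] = -894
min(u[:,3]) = -114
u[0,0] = -973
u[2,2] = -189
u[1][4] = -894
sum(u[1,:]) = 192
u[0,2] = -403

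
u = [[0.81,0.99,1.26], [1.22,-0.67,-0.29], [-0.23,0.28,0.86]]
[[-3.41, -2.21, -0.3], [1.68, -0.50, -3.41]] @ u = [[-5.39, -1.98, -3.91], [1.54, 1.04, -0.67]]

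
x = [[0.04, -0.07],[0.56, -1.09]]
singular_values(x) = [1.23, 0.0]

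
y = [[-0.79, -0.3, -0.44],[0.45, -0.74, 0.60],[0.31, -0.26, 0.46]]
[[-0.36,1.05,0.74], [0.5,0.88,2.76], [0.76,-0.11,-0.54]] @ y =[[0.99, -0.86, 1.13],[0.86, -1.52, 1.58],[-0.82, -0.01, -0.65]]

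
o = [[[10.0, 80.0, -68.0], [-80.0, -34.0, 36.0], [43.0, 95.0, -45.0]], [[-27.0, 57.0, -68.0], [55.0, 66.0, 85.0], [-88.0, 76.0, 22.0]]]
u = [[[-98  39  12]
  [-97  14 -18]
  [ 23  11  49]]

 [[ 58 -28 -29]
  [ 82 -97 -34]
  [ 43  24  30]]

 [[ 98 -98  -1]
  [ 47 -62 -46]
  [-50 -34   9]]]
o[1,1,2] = 85.0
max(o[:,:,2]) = 85.0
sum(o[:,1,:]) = 128.0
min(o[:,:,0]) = -88.0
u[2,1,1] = -62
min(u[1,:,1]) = -97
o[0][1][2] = 36.0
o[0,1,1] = -34.0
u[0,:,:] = [[-98, 39, 12], [-97, 14, -18], [23, 11, 49]]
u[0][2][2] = 49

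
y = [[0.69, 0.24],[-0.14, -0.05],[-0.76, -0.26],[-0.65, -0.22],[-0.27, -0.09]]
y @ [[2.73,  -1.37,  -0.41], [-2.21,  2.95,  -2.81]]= [[1.35, -0.24, -0.96], [-0.27, 0.04, 0.2], [-1.50, 0.27, 1.04], [-1.29, 0.24, 0.88], [-0.54, 0.10, 0.36]]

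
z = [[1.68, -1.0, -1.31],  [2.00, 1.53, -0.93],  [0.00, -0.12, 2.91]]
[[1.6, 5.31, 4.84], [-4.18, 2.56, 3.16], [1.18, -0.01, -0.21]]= z@[[-0.18, 2.3, 2.24], [-2.31, -1.37, -0.93], [0.31, -0.06, -0.11]]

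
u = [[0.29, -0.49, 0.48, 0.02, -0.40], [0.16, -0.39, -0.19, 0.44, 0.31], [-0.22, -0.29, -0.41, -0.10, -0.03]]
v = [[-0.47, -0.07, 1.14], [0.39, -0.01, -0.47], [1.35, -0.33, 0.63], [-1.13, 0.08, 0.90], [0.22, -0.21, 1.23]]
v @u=[[-0.4, -0.07, -0.68, -0.15, 0.13], [0.21, -0.05, 0.38, 0.05, -0.15], [0.20, -0.72, 0.45, -0.18, -0.66], [-0.51, 0.26, -0.93, -0.08, 0.45], [-0.24, -0.38, -0.36, -0.21, -0.19]]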